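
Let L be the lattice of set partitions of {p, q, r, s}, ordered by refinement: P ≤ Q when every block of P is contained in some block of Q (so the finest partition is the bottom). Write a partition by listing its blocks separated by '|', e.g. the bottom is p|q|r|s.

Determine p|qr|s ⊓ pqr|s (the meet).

The meet (common refinement) of p|qr|s and pqr|s intersects blocks pairwise, giving p|qr|s.

p|qr|s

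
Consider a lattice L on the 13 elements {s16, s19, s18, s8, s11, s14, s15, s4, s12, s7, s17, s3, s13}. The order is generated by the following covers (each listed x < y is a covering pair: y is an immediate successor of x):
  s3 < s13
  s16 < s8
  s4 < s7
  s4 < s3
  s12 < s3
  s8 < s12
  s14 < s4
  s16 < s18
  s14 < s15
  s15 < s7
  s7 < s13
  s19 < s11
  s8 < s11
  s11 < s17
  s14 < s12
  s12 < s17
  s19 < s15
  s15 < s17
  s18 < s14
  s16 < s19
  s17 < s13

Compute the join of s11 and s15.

Common upper bounds of {s11, s15}: s13, s17.
The least among these is s17.

s17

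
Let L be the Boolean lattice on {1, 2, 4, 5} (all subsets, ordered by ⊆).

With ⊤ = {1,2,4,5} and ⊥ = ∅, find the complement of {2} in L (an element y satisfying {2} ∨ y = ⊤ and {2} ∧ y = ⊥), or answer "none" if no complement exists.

Need y with {2} ∨ y = {1,2,4,5} and {2} ∧ y = ∅.
Checking each element gives: {1,4,5}.

{1,4,5}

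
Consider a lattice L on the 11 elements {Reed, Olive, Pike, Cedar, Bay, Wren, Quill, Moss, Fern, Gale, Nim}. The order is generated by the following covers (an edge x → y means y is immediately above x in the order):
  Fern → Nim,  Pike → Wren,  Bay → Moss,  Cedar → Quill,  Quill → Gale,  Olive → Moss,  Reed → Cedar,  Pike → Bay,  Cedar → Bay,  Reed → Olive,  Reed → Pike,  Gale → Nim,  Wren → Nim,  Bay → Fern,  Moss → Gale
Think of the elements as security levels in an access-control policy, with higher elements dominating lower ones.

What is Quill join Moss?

Common upper bounds of {Quill, Moss}: Gale, Nim.
The least among these is Gale.

Gale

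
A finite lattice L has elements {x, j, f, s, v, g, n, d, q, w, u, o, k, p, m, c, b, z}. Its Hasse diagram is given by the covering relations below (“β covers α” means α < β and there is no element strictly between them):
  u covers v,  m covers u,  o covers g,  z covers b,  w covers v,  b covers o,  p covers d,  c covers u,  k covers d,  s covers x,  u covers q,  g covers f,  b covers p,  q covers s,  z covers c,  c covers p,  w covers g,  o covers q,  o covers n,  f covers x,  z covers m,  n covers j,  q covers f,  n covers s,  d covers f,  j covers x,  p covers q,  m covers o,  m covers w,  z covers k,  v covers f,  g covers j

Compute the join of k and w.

z

Common upper bounds of {k, w}: z.
The least among these is z.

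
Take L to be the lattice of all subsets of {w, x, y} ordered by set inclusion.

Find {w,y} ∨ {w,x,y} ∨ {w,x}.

Under ⊆, join is union: {w,y} ∪ {w,x,y} ∪ {w,x} = {w,x,y}.

{w,x,y}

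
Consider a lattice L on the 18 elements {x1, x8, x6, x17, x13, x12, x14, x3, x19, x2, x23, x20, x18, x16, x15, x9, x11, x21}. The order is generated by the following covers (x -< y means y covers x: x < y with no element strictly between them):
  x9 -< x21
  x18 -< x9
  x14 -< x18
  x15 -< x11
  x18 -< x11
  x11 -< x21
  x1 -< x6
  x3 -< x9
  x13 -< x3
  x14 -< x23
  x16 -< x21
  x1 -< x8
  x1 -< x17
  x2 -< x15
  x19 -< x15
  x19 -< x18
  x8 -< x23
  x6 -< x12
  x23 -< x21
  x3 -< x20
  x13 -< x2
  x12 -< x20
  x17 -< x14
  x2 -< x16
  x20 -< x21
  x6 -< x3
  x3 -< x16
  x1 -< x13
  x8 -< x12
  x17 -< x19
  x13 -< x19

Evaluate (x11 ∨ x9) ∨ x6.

x21

x11 ∨ x9 = x21
x21 ∨ x6 = x21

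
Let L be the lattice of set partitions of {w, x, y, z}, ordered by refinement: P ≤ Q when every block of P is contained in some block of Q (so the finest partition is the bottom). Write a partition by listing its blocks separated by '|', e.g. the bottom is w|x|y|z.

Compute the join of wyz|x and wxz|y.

Common upper bounds of {wyz|x, wxz|y}: wxyz.
The least among these is wxyz.

wxyz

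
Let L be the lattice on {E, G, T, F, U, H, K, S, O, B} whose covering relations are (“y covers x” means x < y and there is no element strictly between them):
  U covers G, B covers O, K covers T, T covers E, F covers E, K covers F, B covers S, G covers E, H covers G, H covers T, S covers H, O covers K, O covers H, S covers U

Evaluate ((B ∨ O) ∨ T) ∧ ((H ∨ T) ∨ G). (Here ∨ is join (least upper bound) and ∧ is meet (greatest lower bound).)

H

B ∨ O = B
B ∨ T = B
H ∨ T = H
H ∨ G = H
B ∧ H = H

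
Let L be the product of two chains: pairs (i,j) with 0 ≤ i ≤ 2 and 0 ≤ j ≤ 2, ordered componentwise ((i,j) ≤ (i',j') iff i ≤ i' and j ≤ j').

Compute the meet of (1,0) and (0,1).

In a product of chains, the meet is componentwise min, giving (0,0).

(0,0)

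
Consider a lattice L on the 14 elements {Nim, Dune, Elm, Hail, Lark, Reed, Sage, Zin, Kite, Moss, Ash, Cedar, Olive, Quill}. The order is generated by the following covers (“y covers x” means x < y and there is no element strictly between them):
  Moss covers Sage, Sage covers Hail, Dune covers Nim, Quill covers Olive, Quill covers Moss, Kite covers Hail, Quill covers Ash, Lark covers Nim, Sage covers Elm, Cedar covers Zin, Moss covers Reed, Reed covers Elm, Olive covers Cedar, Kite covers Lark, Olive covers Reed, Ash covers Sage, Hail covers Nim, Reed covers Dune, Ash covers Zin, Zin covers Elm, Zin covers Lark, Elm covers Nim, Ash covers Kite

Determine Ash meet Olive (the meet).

Zin

Common lower bounds of {Ash, Olive}: Elm, Lark, Nim, Zin.
The greatest among these is Zin.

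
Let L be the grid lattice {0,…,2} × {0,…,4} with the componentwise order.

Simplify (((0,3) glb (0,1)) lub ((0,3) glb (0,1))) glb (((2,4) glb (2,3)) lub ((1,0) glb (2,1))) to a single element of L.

(0,3) ∧ (0,1) = (0,1)
(0,3) ∧ (0,1) = (0,1)
(0,1) ∨ (0,1) = (0,1)
(2,4) ∧ (2,3) = (2,3)
(1,0) ∧ (2,1) = (1,0)
(2,3) ∨ (1,0) = (2,3)
(0,1) ∧ (2,3) = (0,1)

(0,1)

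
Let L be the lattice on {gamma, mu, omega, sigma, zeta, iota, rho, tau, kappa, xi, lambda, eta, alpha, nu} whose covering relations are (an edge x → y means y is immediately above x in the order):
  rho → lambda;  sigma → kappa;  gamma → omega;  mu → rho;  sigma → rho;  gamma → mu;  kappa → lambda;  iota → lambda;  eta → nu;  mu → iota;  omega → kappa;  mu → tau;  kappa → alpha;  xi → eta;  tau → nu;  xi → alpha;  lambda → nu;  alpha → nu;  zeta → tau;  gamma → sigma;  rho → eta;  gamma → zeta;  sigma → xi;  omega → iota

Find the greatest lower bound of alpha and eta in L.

xi

Common lower bounds of {alpha, eta}: gamma, sigma, xi.
The greatest among these is xi.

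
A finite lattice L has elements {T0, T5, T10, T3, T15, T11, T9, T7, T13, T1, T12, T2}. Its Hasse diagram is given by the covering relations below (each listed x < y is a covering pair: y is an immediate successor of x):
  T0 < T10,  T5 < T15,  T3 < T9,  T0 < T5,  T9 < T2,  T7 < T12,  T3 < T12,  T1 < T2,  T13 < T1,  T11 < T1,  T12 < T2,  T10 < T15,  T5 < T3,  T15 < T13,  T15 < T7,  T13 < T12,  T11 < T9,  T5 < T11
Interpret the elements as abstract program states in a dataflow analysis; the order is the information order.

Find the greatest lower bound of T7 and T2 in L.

T7

Common lower bounds of {T7, T2}: T0, T10, T15, T5, T7.
The greatest among these is T7.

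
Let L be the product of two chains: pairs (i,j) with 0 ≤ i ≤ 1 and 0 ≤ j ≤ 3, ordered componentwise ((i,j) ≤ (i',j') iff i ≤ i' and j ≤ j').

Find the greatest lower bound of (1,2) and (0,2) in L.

(0,2)

In a product of chains, the meet is componentwise min, giving (0,2).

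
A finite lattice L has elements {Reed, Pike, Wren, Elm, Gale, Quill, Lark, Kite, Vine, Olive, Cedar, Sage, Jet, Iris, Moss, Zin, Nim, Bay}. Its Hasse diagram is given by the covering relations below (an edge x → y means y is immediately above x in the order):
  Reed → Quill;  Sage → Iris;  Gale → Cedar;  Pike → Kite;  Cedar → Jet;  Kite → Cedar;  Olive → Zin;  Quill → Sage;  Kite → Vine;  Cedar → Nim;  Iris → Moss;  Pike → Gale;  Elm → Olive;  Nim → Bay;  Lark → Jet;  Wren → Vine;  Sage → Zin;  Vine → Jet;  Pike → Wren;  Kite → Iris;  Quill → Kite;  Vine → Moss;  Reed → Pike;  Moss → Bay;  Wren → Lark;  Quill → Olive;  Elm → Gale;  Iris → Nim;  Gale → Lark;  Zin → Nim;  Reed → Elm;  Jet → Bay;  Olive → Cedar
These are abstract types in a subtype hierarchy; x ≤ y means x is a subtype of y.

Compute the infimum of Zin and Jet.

Olive

Common lower bounds of {Zin, Jet}: Elm, Olive, Quill, Reed.
The greatest among these is Olive.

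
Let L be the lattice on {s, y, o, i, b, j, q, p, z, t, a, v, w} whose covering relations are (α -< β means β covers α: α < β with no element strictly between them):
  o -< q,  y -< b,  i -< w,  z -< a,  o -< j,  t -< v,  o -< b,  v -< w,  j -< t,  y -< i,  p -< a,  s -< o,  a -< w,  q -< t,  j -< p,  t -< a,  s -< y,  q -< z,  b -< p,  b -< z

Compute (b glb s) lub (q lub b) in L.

b ∧ s = s
q ∨ b = z
s ∨ z = z

z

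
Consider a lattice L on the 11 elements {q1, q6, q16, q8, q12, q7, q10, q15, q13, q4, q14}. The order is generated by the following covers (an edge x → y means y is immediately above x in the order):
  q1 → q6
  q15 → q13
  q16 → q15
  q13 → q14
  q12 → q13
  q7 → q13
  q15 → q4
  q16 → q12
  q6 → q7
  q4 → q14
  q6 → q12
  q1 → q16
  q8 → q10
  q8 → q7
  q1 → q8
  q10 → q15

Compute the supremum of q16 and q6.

q12

Common upper bounds of {q16, q6}: q12, q13, q14.
The least among these is q12.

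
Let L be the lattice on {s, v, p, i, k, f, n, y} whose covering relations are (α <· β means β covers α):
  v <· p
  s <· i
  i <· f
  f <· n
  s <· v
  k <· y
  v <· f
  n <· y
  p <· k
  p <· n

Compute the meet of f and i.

Common lower bounds of {f, i}: i, s.
The greatest among these is i.

i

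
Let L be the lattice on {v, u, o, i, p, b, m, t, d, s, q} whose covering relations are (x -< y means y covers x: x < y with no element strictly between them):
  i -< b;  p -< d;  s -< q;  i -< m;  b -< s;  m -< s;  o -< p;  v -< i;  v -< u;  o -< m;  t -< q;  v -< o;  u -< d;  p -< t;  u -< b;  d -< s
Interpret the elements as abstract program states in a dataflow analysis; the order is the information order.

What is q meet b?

b

Common lower bounds of {q, b}: b, i, u, v.
The greatest among these is b.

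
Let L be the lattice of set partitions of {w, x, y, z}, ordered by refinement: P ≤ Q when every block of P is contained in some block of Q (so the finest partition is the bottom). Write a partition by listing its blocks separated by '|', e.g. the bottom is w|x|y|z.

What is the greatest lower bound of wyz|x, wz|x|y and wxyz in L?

The meet (common refinement) of wyz|x, wz|x|y, wxyz intersects blocks pairwise, giving wz|x|y.

wz|x|y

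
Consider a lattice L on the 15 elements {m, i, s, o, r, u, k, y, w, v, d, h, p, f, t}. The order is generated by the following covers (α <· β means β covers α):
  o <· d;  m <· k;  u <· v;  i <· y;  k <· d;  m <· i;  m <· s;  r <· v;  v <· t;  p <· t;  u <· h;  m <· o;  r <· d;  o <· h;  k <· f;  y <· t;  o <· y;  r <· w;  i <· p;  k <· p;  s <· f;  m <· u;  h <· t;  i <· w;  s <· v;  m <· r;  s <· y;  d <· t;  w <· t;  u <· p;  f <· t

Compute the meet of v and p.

Common lower bounds of {v, p}: m, u.
The greatest among these is u.

u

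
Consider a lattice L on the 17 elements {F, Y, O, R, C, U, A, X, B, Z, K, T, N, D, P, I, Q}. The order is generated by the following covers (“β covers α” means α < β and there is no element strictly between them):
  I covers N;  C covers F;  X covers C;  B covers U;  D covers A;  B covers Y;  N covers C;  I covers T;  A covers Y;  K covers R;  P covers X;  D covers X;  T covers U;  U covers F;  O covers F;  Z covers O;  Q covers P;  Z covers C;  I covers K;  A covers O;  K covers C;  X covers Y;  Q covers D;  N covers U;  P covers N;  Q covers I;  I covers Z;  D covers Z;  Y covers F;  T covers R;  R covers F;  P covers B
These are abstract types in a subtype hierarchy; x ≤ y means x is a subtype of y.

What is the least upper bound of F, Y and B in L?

B

Common upper bounds of {F, Y, B}: B, P, Q.
The least among these is B.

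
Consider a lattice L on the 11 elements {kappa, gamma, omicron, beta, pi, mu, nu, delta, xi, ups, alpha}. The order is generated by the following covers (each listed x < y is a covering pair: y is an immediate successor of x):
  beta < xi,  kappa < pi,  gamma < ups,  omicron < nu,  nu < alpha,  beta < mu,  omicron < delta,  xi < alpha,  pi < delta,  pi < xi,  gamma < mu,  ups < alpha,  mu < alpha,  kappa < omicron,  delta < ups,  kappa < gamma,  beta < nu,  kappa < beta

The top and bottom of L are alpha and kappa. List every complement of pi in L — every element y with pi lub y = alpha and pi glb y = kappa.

Need y with pi ∨ y = alpha and pi ∧ y = kappa.
Checking each element gives: mu, nu.

mu, nu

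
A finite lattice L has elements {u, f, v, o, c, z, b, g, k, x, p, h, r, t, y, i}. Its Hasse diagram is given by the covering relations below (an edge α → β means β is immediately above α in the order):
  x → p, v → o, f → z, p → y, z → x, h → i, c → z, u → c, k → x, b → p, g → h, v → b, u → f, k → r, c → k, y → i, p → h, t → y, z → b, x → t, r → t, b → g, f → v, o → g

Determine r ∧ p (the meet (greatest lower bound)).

k

Common lower bounds of {r, p}: c, k, u.
The greatest among these is k.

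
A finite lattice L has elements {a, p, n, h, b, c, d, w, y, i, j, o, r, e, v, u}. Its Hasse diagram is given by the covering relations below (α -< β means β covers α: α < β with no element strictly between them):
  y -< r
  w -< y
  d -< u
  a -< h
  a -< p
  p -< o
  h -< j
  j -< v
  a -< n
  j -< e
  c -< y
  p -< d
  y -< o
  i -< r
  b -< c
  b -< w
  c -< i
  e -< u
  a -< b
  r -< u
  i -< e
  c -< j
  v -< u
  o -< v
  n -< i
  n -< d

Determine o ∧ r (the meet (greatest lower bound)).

Common lower bounds of {o, r}: a, b, c, w, y.
The greatest among these is y.

y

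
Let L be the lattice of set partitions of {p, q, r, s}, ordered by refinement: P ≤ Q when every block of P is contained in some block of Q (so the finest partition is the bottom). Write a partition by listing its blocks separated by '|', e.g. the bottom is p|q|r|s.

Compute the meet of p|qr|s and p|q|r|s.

p|q|r|s

Common lower bounds of {p|qr|s, p|q|r|s}: p|q|r|s.
The greatest among these is p|q|r|s.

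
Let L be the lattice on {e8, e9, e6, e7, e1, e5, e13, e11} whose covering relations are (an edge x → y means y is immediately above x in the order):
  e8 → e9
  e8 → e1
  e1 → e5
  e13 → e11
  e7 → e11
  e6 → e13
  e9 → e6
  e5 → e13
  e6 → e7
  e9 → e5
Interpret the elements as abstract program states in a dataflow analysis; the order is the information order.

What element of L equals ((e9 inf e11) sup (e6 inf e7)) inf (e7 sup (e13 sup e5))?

e9 ∧ e11 = e9
e6 ∧ e7 = e6
e9 ∨ e6 = e6
e13 ∨ e5 = e13
e7 ∨ e13 = e11
e6 ∧ e11 = e6

e6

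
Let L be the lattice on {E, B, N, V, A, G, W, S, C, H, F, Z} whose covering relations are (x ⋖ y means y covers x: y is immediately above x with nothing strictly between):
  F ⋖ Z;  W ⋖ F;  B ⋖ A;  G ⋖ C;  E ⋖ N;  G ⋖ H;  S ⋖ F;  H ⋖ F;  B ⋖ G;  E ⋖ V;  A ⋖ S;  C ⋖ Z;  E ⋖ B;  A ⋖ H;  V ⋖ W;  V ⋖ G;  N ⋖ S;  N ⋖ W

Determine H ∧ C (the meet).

Common lower bounds of {H, C}: B, E, G, V.
The greatest among these is G.

G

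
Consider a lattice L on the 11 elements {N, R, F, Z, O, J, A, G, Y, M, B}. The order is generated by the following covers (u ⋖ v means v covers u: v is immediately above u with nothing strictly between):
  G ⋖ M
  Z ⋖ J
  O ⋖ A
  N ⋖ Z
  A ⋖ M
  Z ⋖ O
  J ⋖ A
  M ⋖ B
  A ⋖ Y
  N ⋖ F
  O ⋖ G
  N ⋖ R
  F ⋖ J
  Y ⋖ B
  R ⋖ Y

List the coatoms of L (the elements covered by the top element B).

The coatoms are exactly the elements covered by B: M, Y.

M, Y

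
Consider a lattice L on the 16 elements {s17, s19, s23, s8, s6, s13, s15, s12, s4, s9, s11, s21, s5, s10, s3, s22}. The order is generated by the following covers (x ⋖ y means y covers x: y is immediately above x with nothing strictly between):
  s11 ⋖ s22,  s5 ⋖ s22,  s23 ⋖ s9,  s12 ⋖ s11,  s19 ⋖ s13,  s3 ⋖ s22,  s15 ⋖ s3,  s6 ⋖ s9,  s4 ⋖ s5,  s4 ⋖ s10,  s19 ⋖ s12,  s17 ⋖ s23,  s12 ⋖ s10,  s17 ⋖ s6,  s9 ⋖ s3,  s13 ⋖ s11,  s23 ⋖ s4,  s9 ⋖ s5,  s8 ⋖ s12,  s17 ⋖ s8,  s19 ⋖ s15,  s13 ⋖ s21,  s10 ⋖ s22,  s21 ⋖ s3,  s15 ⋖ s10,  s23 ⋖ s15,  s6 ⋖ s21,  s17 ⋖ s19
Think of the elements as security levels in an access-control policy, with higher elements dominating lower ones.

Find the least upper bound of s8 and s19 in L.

s12

Common upper bounds of {s8, s19}: s10, s11, s12, s22.
The least among these is s12.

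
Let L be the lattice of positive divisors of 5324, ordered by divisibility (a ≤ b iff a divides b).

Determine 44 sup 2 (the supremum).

Common upper bounds of {44, 2}: 44, 484, 5324.
The least among these is 44.

44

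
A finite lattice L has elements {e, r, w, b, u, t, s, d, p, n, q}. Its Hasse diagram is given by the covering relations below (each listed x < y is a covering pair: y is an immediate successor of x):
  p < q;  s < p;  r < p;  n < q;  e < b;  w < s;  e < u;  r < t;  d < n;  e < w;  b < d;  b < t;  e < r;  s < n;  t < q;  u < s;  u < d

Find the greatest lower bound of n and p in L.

s

Common lower bounds of {n, p}: e, s, u, w.
The greatest among these is s.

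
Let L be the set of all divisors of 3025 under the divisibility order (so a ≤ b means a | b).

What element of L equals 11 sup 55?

55

11 ∨ 55 = 55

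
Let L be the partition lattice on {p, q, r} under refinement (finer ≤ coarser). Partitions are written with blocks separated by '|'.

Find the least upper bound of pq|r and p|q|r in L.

pq|r

The join of pq|r and p|q|r merges any blocks that overlap across the partitions, giving pq|r.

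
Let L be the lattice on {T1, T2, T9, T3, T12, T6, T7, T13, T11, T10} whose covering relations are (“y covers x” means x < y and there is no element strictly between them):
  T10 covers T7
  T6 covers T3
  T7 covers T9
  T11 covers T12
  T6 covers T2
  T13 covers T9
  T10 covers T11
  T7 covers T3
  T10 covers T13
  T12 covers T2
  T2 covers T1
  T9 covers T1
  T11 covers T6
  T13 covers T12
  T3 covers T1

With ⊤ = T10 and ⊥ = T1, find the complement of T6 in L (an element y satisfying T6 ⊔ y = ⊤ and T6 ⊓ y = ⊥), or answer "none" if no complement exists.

T9

Need y with T6 ∨ y = T10 and T6 ∧ y = T1.
Checking each element gives: T9.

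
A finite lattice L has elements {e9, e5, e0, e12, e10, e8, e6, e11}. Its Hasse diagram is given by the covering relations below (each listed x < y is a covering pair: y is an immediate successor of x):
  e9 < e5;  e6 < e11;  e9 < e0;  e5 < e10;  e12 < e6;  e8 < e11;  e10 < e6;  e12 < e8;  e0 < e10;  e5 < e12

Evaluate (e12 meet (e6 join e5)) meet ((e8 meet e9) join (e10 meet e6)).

e5

e6 ∨ e5 = e6
e12 ∧ e6 = e12
e8 ∧ e9 = e9
e10 ∧ e6 = e10
e9 ∨ e10 = e10
e12 ∧ e10 = e5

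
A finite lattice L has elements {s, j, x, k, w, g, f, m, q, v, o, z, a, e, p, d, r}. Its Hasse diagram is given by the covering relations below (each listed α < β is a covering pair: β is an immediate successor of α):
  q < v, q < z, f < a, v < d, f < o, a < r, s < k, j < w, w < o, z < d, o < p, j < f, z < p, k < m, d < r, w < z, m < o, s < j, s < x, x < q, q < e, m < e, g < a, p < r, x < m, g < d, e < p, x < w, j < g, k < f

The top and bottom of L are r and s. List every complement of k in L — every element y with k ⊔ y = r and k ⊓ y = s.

d, v

Need y with k ∨ y = r and k ∧ y = s.
Checking each element gives: d, v.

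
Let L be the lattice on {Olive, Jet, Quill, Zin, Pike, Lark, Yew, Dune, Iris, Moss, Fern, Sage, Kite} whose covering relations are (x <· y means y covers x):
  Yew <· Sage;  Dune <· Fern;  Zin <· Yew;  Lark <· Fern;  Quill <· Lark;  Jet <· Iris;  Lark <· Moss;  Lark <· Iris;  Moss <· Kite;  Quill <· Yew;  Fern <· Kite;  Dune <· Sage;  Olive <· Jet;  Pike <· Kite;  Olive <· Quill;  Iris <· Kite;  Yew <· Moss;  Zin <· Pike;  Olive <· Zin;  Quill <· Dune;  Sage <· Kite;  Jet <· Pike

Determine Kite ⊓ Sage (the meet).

Sage

Common lower bounds of {Kite, Sage}: Dune, Olive, Quill, Sage, Yew, Zin.
The greatest among these is Sage.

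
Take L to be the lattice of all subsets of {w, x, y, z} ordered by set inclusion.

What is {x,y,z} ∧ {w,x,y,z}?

Under ⊆, meet is intersection: {x,y,z} ∩ {w,x,y,z} = {x,y,z}.

{x,y,z}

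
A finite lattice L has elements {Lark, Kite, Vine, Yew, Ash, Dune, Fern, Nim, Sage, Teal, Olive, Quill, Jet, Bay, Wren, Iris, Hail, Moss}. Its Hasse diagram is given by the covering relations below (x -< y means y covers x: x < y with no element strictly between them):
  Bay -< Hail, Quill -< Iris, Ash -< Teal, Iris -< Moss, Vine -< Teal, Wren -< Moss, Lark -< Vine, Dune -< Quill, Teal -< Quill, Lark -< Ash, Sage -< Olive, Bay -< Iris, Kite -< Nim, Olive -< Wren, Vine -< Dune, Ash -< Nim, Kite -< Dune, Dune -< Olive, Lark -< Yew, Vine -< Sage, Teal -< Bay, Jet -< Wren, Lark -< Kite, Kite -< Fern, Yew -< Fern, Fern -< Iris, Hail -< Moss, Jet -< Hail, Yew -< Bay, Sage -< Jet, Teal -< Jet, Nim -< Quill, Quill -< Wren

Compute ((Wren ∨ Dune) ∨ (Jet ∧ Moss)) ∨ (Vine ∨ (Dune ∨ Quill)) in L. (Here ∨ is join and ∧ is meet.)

Wren

Wren ∨ Dune = Wren
Jet ∧ Moss = Jet
Wren ∨ Jet = Wren
Dune ∨ Quill = Quill
Vine ∨ Quill = Quill
Wren ∨ Quill = Wren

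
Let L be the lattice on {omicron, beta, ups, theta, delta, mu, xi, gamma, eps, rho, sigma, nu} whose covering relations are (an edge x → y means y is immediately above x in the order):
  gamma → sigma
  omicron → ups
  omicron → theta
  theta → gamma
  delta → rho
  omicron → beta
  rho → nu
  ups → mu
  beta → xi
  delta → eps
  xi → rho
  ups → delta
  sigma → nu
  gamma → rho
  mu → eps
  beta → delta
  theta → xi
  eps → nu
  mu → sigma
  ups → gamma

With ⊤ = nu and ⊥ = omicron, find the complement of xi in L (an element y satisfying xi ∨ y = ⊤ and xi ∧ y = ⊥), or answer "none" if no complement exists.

Need y with xi ∨ y = nu and xi ∧ y = omicron.
Checking each element gives: mu.

mu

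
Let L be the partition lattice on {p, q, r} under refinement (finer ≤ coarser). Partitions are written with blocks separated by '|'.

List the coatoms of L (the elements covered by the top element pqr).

pq|r, pr|q, p|qr

The coatoms are exactly the elements covered by pqr: pq|r, pr|q, p|qr.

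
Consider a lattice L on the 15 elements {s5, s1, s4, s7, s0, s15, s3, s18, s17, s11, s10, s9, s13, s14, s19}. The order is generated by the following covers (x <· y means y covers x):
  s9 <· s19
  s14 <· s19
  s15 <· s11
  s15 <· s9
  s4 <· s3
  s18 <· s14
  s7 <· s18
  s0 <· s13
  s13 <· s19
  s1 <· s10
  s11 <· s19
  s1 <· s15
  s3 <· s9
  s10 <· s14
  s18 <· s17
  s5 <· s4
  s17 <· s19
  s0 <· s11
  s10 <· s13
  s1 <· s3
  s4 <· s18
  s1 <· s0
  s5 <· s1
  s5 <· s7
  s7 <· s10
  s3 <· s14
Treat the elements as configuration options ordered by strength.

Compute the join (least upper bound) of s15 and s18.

Common upper bounds of {s15, s18}: s19.
The least among these is s19.

s19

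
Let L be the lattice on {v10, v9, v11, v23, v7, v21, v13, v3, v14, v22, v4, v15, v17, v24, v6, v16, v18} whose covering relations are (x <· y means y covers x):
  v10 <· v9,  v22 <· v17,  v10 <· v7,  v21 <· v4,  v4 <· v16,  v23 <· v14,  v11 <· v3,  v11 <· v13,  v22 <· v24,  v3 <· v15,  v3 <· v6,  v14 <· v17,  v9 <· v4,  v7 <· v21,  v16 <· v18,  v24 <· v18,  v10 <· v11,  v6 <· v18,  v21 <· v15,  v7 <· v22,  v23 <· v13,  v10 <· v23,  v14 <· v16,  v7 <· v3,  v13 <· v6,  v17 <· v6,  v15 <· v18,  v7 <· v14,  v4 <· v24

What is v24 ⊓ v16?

Common lower bounds of {v24, v16}: v10, v21, v4, v7, v9.
The greatest among these is v4.

v4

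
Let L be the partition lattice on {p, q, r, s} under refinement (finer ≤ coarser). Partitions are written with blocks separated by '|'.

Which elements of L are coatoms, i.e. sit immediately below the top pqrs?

The coatoms are exactly the elements covered by pqrs: pqr|s, pqs|r, pq|rs, prs|q, pr|qs, ps|qr, p|qrs.

pqr|s, pqs|r, pq|rs, prs|q, pr|qs, ps|qr, p|qrs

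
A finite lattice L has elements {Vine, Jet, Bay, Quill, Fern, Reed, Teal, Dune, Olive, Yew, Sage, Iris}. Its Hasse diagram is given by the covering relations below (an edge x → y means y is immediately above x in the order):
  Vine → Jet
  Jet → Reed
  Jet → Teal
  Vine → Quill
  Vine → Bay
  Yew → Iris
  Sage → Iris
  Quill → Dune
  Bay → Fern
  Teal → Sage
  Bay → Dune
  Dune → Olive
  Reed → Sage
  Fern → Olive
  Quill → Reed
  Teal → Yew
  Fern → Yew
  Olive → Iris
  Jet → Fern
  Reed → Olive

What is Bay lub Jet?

Common upper bounds of {Bay, Jet}: Fern, Iris, Olive, Yew.
The least among these is Fern.

Fern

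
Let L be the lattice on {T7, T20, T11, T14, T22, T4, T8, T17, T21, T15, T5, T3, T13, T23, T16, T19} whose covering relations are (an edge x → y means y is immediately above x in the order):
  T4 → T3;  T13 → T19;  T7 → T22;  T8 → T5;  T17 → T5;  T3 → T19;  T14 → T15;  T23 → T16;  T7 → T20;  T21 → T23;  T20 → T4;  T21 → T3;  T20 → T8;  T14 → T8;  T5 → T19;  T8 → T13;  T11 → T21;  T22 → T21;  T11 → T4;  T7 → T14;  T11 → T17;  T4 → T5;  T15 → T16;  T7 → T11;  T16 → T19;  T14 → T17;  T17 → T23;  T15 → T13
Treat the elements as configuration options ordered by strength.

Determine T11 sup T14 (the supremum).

Common upper bounds of {T11, T14}: T16, T17, T19, T23, T5.
The least among these is T17.

T17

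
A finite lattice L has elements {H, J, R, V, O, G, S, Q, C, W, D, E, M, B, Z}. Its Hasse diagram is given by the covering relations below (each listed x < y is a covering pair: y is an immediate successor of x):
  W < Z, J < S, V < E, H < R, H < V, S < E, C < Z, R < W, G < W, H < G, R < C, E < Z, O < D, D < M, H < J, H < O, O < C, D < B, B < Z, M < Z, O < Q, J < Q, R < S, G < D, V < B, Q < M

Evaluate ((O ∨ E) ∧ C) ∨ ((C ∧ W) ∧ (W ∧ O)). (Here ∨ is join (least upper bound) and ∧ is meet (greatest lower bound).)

O ∨ E = Z
Z ∧ C = C
C ∧ W = R
W ∧ O = H
R ∧ H = H
C ∨ H = C

C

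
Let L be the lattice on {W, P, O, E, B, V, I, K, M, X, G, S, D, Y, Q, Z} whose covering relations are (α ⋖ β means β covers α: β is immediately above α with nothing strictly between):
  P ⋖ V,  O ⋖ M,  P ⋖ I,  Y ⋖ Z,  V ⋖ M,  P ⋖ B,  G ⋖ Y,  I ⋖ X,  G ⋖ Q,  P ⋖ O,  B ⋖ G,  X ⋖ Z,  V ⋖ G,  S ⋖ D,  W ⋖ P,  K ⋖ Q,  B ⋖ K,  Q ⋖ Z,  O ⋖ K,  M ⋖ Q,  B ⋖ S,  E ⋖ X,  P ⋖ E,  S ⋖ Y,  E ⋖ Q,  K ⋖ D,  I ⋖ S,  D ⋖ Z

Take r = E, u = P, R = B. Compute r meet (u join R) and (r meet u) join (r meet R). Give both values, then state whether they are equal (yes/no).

u join R = B, so r meet (u join R) = E meet B = P.
r meet u = P and r meet R = P, so (r meet u) join (r meet R) = P join P = P.
Equal: yes.

P; P; yes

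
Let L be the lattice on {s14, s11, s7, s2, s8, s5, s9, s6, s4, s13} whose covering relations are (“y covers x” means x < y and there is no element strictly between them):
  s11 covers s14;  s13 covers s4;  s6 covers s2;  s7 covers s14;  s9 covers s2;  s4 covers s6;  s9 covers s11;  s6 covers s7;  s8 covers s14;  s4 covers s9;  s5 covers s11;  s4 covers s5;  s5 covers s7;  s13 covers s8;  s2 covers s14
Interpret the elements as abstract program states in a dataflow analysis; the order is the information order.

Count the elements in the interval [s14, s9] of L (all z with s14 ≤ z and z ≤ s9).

The interval [s14, s9] = {s11, s14, s2, s9}, which has 4 elements.

4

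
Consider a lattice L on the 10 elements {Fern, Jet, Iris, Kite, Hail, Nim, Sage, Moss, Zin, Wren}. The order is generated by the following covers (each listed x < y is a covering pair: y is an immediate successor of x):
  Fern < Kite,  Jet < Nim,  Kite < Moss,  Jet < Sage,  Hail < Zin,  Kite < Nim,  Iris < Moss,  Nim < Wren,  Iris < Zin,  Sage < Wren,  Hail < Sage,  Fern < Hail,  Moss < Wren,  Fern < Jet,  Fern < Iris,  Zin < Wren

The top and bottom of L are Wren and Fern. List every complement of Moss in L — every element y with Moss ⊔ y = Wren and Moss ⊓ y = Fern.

Hail, Jet, Sage

Need y with Moss ∨ y = Wren and Moss ∧ y = Fern.
Checking each element gives: Hail, Jet, Sage.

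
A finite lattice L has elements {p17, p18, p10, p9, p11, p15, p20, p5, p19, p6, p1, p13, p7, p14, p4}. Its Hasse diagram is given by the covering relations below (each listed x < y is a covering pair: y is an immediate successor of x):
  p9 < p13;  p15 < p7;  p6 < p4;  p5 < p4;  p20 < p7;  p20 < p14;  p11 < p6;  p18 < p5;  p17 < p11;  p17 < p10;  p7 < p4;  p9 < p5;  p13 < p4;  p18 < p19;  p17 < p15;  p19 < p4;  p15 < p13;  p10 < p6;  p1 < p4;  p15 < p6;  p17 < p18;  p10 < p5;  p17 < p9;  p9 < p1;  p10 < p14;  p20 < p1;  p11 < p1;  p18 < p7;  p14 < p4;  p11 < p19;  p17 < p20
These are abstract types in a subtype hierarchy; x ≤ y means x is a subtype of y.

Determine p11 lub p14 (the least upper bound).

p4

Common upper bounds of {p11, p14}: p4.
The least among these is p4.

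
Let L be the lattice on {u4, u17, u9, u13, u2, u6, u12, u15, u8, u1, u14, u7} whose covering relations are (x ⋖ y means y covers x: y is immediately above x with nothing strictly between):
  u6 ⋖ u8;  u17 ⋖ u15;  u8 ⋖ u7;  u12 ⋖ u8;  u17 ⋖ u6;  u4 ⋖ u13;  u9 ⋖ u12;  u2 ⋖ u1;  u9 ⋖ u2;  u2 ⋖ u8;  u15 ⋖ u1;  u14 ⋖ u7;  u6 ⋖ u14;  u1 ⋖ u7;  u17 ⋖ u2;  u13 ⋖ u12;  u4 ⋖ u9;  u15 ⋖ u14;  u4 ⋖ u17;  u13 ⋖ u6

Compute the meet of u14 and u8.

u6

Common lower bounds of {u14, u8}: u13, u17, u4, u6.
The greatest among these is u6.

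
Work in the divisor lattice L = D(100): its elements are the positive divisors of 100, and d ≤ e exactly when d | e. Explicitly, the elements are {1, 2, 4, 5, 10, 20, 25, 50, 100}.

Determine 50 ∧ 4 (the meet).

In the divisibility order, the meet is the greatest common divisor: gcd(50, 4) = 2.

2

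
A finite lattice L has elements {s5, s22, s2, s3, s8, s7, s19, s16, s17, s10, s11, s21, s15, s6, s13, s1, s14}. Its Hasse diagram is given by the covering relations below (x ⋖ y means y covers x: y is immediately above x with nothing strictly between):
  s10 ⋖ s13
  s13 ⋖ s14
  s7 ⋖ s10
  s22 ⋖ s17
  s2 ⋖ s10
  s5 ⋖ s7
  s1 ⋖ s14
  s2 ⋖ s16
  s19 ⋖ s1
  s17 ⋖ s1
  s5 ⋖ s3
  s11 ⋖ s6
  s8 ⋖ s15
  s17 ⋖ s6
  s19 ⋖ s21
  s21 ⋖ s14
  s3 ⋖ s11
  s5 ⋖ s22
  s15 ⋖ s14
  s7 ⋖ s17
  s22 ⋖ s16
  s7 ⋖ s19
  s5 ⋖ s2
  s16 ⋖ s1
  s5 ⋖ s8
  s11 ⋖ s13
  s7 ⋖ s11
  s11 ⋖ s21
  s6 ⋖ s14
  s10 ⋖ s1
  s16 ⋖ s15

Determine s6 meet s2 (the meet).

Common lower bounds of {s6, s2}: s5.
The greatest among these is s5.

s5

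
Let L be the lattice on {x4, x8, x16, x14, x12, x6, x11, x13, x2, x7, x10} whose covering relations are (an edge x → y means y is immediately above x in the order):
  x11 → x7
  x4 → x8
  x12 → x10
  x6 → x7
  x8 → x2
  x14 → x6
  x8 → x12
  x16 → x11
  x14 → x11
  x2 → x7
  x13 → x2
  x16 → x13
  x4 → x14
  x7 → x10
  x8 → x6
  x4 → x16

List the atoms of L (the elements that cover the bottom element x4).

x14, x16, x8

The atoms are exactly the elements that cover x4: x14, x16, x8.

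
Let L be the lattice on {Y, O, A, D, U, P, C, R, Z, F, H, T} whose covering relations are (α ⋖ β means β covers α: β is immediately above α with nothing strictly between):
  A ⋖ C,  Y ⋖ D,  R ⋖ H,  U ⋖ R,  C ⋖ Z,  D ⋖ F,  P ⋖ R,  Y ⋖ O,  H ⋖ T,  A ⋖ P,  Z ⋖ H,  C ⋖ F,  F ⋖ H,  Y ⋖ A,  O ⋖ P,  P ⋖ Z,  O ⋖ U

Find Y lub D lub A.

F

Common upper bounds of {Y, D, A}: F, H, T.
The least among these is F.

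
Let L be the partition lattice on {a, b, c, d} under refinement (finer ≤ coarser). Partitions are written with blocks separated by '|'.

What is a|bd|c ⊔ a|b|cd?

a|bcd

The join of a|bd|c and a|b|cd merges any blocks that overlap across the partitions, giving a|bcd.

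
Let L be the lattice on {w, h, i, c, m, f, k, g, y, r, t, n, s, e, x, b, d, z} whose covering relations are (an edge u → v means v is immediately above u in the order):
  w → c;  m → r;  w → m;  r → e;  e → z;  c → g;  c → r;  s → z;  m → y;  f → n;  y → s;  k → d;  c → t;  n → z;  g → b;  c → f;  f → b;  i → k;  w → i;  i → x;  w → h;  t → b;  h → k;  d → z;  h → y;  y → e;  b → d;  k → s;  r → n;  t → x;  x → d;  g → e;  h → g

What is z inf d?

d

Common lower bounds of {z, d}: b, c, d, f, g, h, i, k, t, w, x.
The greatest among these is d.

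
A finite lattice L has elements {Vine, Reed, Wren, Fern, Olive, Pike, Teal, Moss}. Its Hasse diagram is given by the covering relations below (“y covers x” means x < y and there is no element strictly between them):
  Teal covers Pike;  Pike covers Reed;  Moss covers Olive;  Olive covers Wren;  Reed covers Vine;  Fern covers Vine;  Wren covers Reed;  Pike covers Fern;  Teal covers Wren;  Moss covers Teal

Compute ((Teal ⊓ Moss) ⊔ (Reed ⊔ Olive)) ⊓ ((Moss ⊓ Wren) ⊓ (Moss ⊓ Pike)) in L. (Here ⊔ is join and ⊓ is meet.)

Reed

Teal ∧ Moss = Teal
Reed ∨ Olive = Olive
Teal ∨ Olive = Moss
Moss ∧ Wren = Wren
Moss ∧ Pike = Pike
Wren ∧ Pike = Reed
Moss ∧ Reed = Reed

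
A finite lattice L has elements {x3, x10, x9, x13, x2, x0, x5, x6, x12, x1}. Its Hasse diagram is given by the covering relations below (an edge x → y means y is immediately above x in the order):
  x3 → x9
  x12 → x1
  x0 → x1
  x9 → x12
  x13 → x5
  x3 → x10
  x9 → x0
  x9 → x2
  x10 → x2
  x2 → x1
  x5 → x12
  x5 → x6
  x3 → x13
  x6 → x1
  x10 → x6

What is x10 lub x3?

Common upper bounds of {x10, x3}: x1, x10, x2, x6.
The least among these is x10.

x10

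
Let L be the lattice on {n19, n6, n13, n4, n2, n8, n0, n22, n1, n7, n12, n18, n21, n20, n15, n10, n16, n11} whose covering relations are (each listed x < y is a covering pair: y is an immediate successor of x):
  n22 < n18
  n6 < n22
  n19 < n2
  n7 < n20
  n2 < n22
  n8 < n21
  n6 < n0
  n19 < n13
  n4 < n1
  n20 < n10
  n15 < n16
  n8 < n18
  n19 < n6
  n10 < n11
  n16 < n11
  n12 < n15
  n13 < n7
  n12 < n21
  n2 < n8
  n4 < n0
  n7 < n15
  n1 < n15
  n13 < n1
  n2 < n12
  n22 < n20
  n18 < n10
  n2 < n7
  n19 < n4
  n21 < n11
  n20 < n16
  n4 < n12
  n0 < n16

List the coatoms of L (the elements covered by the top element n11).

The coatoms are exactly the elements covered by n11: n10, n16, n21.

n10, n16, n21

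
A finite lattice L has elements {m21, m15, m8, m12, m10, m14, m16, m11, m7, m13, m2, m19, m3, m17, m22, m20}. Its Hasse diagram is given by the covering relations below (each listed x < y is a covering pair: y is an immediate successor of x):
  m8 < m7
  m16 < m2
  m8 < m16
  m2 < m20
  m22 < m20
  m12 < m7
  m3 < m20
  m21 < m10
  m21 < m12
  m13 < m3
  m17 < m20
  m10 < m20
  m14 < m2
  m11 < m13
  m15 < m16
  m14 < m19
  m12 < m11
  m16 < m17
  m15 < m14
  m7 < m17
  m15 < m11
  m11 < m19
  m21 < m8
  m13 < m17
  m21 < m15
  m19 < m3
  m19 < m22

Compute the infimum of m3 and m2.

Common lower bounds of {m3, m2}: m14, m15, m21.
The greatest among these is m14.

m14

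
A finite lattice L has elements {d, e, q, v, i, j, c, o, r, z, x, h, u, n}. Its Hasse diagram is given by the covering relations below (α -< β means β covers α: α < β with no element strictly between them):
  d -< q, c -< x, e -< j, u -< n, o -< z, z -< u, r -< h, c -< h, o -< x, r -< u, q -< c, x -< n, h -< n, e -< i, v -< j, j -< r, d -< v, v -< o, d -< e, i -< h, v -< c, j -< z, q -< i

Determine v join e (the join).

Common upper bounds of {v, e}: h, j, n, r, u, z.
The least among these is j.

j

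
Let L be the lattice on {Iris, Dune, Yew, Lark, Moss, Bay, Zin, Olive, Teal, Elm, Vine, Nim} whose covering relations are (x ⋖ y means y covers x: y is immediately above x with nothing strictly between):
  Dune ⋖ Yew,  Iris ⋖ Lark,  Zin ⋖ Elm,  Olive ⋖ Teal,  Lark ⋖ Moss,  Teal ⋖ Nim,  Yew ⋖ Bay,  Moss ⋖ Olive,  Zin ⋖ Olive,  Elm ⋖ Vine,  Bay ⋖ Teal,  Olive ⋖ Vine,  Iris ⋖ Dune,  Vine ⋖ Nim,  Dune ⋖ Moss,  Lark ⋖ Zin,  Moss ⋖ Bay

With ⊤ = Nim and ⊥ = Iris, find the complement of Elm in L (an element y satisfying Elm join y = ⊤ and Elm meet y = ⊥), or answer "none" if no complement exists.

Yew

Need y with Elm ∨ y = Nim and Elm ∧ y = Iris.
Checking each element gives: Yew.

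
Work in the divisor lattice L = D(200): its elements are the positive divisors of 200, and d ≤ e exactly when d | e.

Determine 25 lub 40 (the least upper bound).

200

In the divisibility order, the join is the least common multiple: lcm(25, 40) = 200.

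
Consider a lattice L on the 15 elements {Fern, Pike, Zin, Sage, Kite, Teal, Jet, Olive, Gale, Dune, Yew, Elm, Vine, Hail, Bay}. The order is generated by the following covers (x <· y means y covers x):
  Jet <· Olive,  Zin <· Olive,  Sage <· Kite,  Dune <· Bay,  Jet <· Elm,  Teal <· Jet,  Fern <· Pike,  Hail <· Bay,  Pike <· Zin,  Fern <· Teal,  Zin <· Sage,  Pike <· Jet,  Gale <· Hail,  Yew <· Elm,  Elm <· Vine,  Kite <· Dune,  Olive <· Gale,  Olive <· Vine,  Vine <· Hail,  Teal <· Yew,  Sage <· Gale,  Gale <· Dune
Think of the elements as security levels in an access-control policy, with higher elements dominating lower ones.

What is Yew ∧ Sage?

Fern

Common lower bounds of {Yew, Sage}: Fern.
The greatest among these is Fern.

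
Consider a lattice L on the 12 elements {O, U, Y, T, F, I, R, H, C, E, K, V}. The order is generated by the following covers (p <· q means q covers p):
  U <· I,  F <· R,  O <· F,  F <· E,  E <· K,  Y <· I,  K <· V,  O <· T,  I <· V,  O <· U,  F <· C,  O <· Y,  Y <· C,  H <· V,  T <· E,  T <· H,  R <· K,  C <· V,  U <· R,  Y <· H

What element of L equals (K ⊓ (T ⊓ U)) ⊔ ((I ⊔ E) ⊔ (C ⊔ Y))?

T ∧ U = O
K ∧ O = O
I ∨ E = V
C ∨ Y = C
V ∨ C = V
O ∨ V = V

V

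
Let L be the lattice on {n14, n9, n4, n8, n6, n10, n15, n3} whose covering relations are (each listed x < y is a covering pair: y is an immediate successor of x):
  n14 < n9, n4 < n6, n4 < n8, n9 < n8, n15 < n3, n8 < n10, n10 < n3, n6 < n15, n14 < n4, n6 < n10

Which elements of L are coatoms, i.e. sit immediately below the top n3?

n10, n15

The coatoms are exactly the elements covered by n3: n10, n15.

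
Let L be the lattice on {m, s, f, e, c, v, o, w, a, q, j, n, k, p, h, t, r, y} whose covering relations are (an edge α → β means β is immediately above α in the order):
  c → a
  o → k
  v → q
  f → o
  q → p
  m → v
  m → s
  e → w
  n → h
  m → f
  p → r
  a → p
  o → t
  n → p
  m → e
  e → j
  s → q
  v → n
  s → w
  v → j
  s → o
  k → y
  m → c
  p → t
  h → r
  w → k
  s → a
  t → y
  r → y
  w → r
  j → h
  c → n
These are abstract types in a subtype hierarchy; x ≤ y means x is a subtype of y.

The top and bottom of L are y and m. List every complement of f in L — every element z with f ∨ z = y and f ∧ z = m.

Need z with f ∨ z = y and f ∧ z = m.
Checking each element gives: h, j, r.

h, j, r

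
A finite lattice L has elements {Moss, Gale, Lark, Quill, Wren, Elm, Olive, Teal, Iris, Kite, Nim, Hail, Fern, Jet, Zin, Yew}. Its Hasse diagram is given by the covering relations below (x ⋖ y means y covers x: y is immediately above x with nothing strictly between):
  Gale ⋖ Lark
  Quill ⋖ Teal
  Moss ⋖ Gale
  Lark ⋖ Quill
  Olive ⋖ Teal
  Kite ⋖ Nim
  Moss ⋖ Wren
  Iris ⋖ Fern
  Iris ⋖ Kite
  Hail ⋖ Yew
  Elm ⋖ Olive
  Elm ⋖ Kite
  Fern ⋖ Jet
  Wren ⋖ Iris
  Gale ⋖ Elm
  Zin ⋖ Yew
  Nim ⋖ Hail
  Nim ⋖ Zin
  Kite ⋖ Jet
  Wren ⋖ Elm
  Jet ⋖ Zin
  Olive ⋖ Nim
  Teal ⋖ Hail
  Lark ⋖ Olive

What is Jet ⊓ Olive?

Elm

Common lower bounds of {Jet, Olive}: Elm, Gale, Moss, Wren.
The greatest among these is Elm.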